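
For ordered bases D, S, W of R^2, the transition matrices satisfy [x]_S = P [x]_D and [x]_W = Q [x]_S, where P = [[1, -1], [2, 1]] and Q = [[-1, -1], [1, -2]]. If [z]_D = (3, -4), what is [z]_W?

Apply P to get S-coordinates (7, 2), then Q to get W-coordinates.
The result is [z]_W = (-9, 3).

(-9, 3)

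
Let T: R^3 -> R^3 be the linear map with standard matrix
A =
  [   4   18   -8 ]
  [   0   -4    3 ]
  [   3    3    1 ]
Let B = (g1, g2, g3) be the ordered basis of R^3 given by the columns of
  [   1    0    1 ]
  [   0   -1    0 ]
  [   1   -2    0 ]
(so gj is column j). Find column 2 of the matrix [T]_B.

<-1, 2, -1>

Column 2 of [T]_B is the B-coordinate vector of T(g2).
In standard coordinates T(g2) = A g2 = <-2, -2, -5>.
Converting to B: <-2, -2, -5> = -g1 + 2g2 - g3, so the coordinate vector is <-1, 2, -1>.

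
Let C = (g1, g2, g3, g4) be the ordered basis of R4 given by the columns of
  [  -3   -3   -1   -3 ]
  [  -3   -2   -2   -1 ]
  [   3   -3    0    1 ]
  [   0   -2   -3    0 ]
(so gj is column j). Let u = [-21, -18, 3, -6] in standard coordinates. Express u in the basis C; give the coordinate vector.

[u]_C is the unique c with M c = u, where M has columns g1, ..., g4.
Gaussian elimination on [M | u] yields c = (4, 3, 0, 0).
Check: 4g1 + 3g2 + 0·g3 + 0·g4 = [-21, -18, 3, -6].

[4, 3, 0, 0]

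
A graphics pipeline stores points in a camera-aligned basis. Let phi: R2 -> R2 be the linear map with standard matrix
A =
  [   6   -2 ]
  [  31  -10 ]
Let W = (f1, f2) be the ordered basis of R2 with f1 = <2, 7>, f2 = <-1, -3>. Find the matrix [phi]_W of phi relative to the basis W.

With P the matrix whose columns are f1, f2, [phi]_W = P^(-1) A P.
Column by column: phi(f1) = A f1 = <-2, -8>; its W-coordinates <-2, -2> give column 1.
Continuing for each basis vector yields [phi]_W = [[-2, -1], [-2, -2]].

[[-2, -1], [-2, -2]]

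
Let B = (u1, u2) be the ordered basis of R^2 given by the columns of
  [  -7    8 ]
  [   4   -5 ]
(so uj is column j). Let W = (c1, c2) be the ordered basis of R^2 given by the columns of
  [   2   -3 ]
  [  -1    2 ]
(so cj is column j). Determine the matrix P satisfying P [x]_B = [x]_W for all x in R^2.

[[-2, 1], [1, -2]]

Take x = uj: its B-coordinates are the j-th standard unit vector, so P e_j — column j of P — equals [uj]_W.
u1 = -2c1 + c2, giving column 1 = [-2, 1]; repeating for each j gives P = [[-2, 1], [1, -2]].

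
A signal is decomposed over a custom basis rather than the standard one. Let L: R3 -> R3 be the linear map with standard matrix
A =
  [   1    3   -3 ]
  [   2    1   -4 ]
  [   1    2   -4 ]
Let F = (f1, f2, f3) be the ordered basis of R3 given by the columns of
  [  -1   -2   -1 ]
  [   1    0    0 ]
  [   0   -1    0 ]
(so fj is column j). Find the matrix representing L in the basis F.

[[-1, 0, -2], [-1, -2, 1], [1, 3, 1]]

The j-th column of [L]_F is [L(fj)]_F.
L(f1) = A f1 = <2, -1, 1> = -f1 - f2 + f3, so column 1 is <-1, -1, 1>.
Repeating for f2, f3 and assembling the columns gives [[-1, 0, -2], [-1, -2, 1], [1, 3, 1]].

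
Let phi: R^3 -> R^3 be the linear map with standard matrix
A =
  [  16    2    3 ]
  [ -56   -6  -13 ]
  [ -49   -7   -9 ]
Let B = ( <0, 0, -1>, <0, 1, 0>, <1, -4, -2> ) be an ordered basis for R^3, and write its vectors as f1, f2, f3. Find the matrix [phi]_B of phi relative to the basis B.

[[-3, 3, -1], [1, 2, 2], [-3, 2, 2]]

Let P have columns f1, ..., f3. Then [phi]_B = P^(-1) A P.
Here det P = 1, so P^(-1) is integer; computing A P first and then P^(-1)(A P) gives [[-3, 3, -1], [1, 2, 2], [-3, 2, 2]].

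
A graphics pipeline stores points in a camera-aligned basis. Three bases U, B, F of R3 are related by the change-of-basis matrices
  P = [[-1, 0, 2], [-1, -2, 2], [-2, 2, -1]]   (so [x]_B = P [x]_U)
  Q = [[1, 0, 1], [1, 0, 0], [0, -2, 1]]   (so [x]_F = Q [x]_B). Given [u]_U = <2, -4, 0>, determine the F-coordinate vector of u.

<-14, -2, -24>

First [u]_B = P [u]_U = <-2, 6, -12>.
Then [u]_F = Q [u]_B = <-14, -2, -24>.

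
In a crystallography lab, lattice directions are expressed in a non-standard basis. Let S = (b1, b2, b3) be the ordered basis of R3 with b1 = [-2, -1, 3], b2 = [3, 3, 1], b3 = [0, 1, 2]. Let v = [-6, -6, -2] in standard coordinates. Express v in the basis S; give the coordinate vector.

We seek scalars with c_1 b1 + ... + c_3 b3 = v; equivalently solve M c = v where the columns of M are b1, ..., b3.
Gaussian elimination on [M | v] yields c = (0, -2, 0).
Check: 0·b1 - 2b2 + 0·b3 = [-6, -6, -2].

[0, -2, 0]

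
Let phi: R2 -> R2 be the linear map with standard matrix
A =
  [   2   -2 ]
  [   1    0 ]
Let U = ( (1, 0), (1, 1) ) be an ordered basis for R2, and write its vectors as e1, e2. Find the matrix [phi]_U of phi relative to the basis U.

[[1, -1], [1, 1]]

With P the matrix whose columns are e1, e2, [phi]_U = P^(-1) A P.
Column by column: phi(e1) = A e1 = (2, 1); its U-coordinates (1, 1) give column 1.
Continuing for each basis vector yields [phi]_U = [[1, -1], [1, 1]].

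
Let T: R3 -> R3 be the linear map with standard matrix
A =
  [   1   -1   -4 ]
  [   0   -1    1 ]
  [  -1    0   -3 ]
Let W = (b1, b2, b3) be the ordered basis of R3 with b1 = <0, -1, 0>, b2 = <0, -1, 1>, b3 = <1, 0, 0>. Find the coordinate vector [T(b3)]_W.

Compute T(b3) = A b3 = <1, 0, -1> in standard coordinates.
Then write this in W-coordinates: solve for y in y_1 b1 + ... + y_3 b3 = <1, 0, -1>.
This gives y = <1, -1, 1>, which is column 3 of [T]_W.

<1, -1, 1>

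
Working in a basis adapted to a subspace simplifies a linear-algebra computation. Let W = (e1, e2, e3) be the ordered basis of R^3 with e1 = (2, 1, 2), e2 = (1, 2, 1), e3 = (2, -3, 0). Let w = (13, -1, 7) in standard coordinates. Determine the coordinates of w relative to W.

(2, 3, 3)

Write w = c_1 e1 + ... + c_3 e3 and solve for the c_i.
Solving this 3x3 system gives c = (2, 3, 3).
Check: 2e1 + 3e2 + 3e3 = (13, -1, 7).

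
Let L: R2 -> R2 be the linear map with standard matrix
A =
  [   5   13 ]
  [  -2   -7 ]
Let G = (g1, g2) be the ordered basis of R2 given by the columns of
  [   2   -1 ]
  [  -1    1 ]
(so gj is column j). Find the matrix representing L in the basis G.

[[0, 3], [3, -2]]

With P the matrix whose columns are g1, g2, [L]_G = P^(-1) A P.
Column by column: L(g1) = A g1 = [-3, 3]; its G-coordinates [0, 3] give column 1.
Continuing for each basis vector yields [L]_G = [[0, 3], [3, -2]].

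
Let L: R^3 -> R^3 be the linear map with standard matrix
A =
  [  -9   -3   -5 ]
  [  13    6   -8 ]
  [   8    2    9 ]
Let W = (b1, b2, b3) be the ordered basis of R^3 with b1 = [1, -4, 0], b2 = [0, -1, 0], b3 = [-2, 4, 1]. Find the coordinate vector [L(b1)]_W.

Compute L(b1) = A b1 = [3, -11, 0] in standard coordinates.
Then write this in W-coordinates: solve for y in y_1 b1 + ... + y_3 b3 = [3, -11, 0].
This gives y = [3, -1, 0], which is column 1 of [L]_W.

[3, -1, 0]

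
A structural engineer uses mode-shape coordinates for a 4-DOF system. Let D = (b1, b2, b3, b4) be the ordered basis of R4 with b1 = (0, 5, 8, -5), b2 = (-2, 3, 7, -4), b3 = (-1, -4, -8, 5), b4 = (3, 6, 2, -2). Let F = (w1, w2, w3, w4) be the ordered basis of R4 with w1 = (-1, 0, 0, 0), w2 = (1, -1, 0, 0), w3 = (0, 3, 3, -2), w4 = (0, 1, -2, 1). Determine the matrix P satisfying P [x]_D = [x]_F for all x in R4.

Take x = bj: its D-coordinates are the j-th standard unit vector, so P e_j — column j of P — equals [bj]_F.
b1 = 0·w1 + 0·w2 + 2w3 - w4, giving column 1 = (0, 0, 2, -1); repeating for each j gives P = [[0, 0, 0, -1], [0, -2, -1, 2], [2, 1, -2, 2], [-1, -2, 1, 2]].

[[0, 0, 0, -1], [0, -2, -1, 2], [2, 1, -2, 2], [-1, -2, 1, 2]]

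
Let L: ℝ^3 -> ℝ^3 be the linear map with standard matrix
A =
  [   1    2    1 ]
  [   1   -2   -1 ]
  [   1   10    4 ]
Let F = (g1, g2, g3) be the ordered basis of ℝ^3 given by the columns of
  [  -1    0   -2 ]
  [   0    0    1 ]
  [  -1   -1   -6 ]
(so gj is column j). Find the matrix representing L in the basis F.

With P the matrix whose columns are g1, ..., g3, [L]_F = P^(-1) A P.
Column by column: L(g1) = A g1 = <-2, 0, -5>; its F-coordinates <2, 3, 0> give column 1.
Continuing for each basis vector yields [L]_F = [[2, -1, 2], [3, -1, 2], [0, 1, 2]].

[[2, -1, 2], [3, -1, 2], [0, 1, 2]]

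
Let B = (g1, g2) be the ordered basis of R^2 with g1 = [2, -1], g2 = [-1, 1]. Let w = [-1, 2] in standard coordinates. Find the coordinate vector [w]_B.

[1, 3]

We seek scalars with c_1 g1 + c_2 g2 = w; equivalently solve M c = w where the columns of M are g1, g2.
System: 2c_1 - c_2 = -1, -c_1 + c_2 = 2; solving gives c_1 = 1, c_2 = 3.
Check: g1 + 3g2 = [-1, 2].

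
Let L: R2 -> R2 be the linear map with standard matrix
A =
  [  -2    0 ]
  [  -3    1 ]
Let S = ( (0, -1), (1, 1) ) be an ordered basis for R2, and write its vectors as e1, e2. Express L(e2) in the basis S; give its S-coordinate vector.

(0, -2)

Column 2 of [L]_S is the S-coordinate vector of L(e2).
In standard coordinates L(e2) = A e2 = (-2, -2).
Converting to S: (-2, -2) = 0·e1 - 2e2, so the coordinate vector is (0, -2).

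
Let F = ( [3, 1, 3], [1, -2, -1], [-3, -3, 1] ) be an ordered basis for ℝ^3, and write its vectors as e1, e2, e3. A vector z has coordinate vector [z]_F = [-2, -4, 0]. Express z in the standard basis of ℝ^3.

[-10, 6, -2]

The coordinates say z = -2e1 - 4e2 + 0·e3; adding the scaled basis vectors gives [-10, 6, -2].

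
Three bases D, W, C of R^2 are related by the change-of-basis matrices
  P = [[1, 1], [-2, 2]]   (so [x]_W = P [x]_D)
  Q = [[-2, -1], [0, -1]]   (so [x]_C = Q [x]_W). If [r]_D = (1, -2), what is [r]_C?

Apply P to get W-coordinates (-1, -6), then Q to get C-coordinates.
The result is [r]_C = (8, 6).

(8, 6)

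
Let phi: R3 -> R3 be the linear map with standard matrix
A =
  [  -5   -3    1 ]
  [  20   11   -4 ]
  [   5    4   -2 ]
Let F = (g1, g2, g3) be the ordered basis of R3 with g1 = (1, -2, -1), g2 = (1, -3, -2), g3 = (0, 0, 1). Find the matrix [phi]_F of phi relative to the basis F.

The j-th column of [phi]_F is [phi(gj)]_F.
phi(g1) = A g1 = (0, 2, -1) = 2g1 - 2g2 - 3g3, so column 1 is (2, -2, -3).
Repeating for g2, g3 and assembling the columns gives [[2, 1, -1], [-2, 1, 2], [-3, 0, 1]].

[[2, 1, -1], [-2, 1, 2], [-3, 0, 1]]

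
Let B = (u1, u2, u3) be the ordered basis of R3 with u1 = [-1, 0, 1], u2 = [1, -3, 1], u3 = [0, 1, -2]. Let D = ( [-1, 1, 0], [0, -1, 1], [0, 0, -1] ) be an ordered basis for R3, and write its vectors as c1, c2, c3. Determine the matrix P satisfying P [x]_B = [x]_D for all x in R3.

[[1, -1, 0], [1, 2, -1], [0, 1, 1]]

Let M have columns uj and N have columns cj. Then for every x, N [x]_D = x = M [x]_B, so P = N^(-1) M.
Since det N = -1, N^(-1) has integer entries; multiplying gives P = [[1, -1, 0], [1, 2, -1], [0, 1, 1]].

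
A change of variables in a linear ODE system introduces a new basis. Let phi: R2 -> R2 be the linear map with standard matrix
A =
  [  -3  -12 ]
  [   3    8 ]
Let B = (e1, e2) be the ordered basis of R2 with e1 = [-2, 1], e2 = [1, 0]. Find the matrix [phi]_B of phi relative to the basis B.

[[2, 3], [-2, 3]]

The j-th column of [phi]_B is [phi(ej)]_B.
phi(e1) = A e1 = [-6, 2] = 2e1 - 2e2, so column 1 is [2, -2].
Repeating for e2 and assembling the columns gives [[2, 3], [-2, 3]].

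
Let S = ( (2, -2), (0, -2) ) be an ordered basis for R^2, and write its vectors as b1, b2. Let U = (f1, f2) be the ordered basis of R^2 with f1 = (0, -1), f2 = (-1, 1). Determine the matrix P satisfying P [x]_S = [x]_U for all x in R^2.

Let M have columns bj and N have columns fj. Then for every x, N [x]_U = x = M [x]_S, so P = N^(-1) M.
Since det N = -1, N^(-1) has integer entries; multiplying gives P = [[0, 2], [-2, 0]].

[[0, 2], [-2, 0]]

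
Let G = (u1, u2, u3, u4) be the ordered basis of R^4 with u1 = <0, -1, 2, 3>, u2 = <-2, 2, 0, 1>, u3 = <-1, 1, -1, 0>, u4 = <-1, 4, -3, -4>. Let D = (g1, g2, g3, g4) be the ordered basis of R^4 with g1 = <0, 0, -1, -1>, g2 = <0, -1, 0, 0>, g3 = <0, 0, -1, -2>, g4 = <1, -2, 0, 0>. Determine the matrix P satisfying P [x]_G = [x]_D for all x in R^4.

[[-1, 1, 2, 2], [1, 2, 1, -2], [-1, -1, -1, 1], [0, -2, -1, -1]]

Column j of P is [uj]_D, since P maps G-coordinates to D-coordinates.
Expressing u1 in D: u1 = -g1 + g2 - g3 + 0·g4, so column 1 of P is <-1, 1, -1, 0>.
Doing the same for each uj gives P = [[-1, 1, 2, 2], [1, 2, 1, -2], [-1, -1, -1, 1], [0, -2, -1, -1]].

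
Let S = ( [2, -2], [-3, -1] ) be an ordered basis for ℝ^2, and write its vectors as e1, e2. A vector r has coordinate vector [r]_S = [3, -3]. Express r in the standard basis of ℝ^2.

[15, -3]

r = M [r]_S, where M has columns e1, e2.
Carrying out the matrix-vector product, r = [15, -3].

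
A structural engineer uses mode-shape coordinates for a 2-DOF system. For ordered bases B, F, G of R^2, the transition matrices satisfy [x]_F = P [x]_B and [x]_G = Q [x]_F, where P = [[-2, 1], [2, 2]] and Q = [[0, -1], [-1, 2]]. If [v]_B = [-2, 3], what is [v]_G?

Composing the changes, [v]_G = Q P [v]_B.
Q P = [[-2, -2], [6, 3]]; applying this to [-2, 3] gives [-2, -3].

[-2, -3]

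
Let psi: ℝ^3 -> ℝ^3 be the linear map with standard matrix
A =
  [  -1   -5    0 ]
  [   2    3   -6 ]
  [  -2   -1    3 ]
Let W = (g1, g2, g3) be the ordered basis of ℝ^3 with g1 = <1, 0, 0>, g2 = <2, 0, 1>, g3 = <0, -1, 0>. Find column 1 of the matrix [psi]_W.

Compute psi(g1) = A g1 = <-1, 2, -2> in standard coordinates.
Then write this in W-coordinates: solve for y in y_1 g1 + ... + y_3 g3 = <-1, 2, -2>.
This gives y = <3, -2, -2>, which is column 1 of [psi]_W.

<3, -2, -2>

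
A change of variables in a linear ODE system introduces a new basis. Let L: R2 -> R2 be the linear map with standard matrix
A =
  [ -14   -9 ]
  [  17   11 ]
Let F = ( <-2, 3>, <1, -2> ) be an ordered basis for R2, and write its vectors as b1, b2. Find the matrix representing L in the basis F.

[[-1, -3], [-1, -2]]

Let P have columns b1, b2. Then [L]_F = P^(-1) A P.
Here det P = 1, so P^(-1) is integer; computing A P first and then P^(-1)(A P) gives [[-1, -3], [-1, -2]].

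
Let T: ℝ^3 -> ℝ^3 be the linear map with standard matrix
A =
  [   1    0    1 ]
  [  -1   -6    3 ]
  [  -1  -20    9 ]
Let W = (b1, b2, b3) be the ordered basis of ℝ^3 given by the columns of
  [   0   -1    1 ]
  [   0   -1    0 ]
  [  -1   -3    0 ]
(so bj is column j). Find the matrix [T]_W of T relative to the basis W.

Let P have columns b1, ..., b3. Then [T]_W = P^(-1) A P.
Here det P = -1, so P^(-1) is integer; computing A P first and then P^(-1)(A P) gives [[0, 0, -2], [3, 2, 1], [2, -2, 2]].

[[0, 0, -2], [3, 2, 1], [2, -2, 2]]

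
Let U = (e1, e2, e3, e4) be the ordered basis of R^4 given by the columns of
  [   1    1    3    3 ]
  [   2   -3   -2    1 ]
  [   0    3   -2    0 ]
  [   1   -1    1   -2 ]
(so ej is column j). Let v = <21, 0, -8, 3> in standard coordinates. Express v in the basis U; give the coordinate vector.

[v]_U is the unique c with M c = v, where M has columns e1, ..., e4.
Solving this 4x4 system gives c = (3, 0, 4, 2).
Check: 3e1 + 0·e2 + 4e3 + 2e4 = <21, 0, -8, 3>.

<3, 0, 4, 2>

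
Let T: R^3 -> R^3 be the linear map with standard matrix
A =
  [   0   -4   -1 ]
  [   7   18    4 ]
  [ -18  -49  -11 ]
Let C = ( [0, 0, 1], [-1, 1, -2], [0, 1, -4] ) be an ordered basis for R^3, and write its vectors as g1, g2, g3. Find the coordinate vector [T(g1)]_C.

Column 1 of [T]_C is the C-coordinate vector of T(g1).
In standard coordinates T(g1) = A g1 = [-1, 4, -11].
Converting to C: [-1, 4, -11] = 3g1 + g2 + 3g3, so the coordinate vector is [3, 1, 3].

[3, 1, 3]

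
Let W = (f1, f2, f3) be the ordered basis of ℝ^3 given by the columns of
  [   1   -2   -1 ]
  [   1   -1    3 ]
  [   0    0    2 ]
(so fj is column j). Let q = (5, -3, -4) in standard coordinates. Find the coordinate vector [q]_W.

[q]_W is the unique c with M c = q, where M has columns f1, ..., f3.
Solving this 3x3 system gives c = (3, 0, -2).
Check: 3f1 + 0·f2 - 2f3 = (5, -3, -4).

(3, 0, -2)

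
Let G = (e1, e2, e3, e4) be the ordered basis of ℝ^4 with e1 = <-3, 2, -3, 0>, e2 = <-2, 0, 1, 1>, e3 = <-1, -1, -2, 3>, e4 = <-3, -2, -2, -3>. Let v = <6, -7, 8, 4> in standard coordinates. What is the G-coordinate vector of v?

<-3, 1, 1, 0>

We seek scalars with c_1 e1 + ... + c_4 e4 = v; equivalently solve M c = v where the columns of M are e1, ..., e4.
Solving this 4x4 system gives c = (-3, 1, 1, 0).
Check: -3e1 + e2 + e3 + 0·e4 = <6, -7, 8, 4>.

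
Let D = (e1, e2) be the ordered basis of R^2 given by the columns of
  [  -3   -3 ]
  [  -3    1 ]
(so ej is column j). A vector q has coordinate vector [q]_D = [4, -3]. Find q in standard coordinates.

q = M [q]_D, where M has columns e1, e2.
Carrying out the matrix-vector product, q = [-3, -15].

[-3, -15]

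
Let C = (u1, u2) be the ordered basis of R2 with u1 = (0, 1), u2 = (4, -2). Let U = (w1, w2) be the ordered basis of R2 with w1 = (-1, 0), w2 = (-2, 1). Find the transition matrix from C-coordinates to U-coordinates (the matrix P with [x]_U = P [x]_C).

Column j of P is [uj]_U, since P maps C-coordinates to U-coordinates.
Expressing u1 in U: u1 = -2w1 + w2, so column 1 of P is (-2, 1).
Doing the same for each uj gives P = [[-2, 0], [1, -2]].

[[-2, 0], [1, -2]]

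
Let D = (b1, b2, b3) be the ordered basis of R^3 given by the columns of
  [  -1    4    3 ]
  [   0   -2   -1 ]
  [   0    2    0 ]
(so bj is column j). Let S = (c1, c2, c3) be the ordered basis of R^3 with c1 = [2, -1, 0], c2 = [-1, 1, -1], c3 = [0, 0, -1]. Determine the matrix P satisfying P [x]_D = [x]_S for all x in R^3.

Take x = bj: its D-coordinates are the j-th standard unit vector, so P e_j — column j of P — equals [bj]_S.
b1 = -c1 - c2 + c3, giving column 1 = [-1, -1, 1]; repeating for each j gives P = [[-1, 2, 2], [-1, 0, 1], [1, -2, -1]].

[[-1, 2, 2], [-1, 0, 1], [1, -2, -1]]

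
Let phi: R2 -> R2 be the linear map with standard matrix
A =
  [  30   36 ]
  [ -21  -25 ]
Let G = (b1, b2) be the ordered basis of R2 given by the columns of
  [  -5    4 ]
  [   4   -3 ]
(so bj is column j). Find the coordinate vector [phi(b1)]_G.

Compute phi(b1) = A b1 = <-6, 5> in standard coordinates.
Then write this in G-coordinates: solve for y in y_1 b1 + y_2 b2 = <-6, 5>.
This gives y = <2, 1>, which is column 1 of [phi]_G.

<2, 1>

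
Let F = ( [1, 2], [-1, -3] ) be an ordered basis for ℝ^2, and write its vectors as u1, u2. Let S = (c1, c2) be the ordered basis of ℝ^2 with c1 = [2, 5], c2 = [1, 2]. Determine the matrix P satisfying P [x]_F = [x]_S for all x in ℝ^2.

[[0, -1], [1, 1]]

Take x = uj: its F-coordinates are the j-th standard unit vector, so P e_j — column j of P — equals [uj]_S.
u1 = 0·c1 + c2, giving column 1 = [0, 1]; repeating for each j gives P = [[0, -1], [1, 1]].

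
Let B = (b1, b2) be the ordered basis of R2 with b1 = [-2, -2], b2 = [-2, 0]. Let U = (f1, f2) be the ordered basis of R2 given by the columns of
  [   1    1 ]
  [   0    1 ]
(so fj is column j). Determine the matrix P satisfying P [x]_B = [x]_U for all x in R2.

Let M have columns bj and N have columns fj. Then for every x, N [x]_U = x = M [x]_B, so P = N^(-1) M.
Since det N = 1, N^(-1) has integer entries; multiplying gives P = [[0, -2], [-2, 0]].

[[0, -2], [-2, 0]]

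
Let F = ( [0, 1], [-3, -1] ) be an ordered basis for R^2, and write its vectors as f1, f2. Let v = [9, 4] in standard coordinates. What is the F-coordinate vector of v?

We seek scalars with c_1 f1 + c_2 f2 = v; equivalently solve M c = v where the columns of M are f1, f2.
System: 0c_1 - 3c_2 = 9, c_1 - c_2 = 4; solving gives c_1 = 1, c_2 = -3.
Check: f1 - 3f2 = [9, 4].

[1, -3]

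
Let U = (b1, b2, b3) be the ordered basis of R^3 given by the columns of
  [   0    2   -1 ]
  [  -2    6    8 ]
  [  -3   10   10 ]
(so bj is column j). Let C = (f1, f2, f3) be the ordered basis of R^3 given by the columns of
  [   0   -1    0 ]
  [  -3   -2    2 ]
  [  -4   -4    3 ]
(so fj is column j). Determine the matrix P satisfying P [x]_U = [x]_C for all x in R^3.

[[0, -2, -2], [0, -2, 1], [-1, -2, 2]]

Column j of P is [bj]_C, since P maps U-coordinates to C-coordinates.
Expressing b1 in C: b1 = 0·f1 + 0·f2 - f3, so column 1 of P is [0, 0, -1].
Doing the same for each bj gives P = [[0, -2, -2], [0, -2, 1], [-1, -2, 2]].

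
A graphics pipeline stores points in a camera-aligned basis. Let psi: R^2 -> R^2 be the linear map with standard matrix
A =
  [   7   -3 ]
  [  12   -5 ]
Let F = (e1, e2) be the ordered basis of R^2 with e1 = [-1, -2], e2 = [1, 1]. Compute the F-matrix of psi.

Let P have columns e1, e2. Then [psi]_F = P^(-1) A P.
Here det P = 1, so P^(-1) is integer; computing A P first and then P^(-1)(A P) gives [[1, -3], [0, 1]].

[[1, -3], [0, 1]]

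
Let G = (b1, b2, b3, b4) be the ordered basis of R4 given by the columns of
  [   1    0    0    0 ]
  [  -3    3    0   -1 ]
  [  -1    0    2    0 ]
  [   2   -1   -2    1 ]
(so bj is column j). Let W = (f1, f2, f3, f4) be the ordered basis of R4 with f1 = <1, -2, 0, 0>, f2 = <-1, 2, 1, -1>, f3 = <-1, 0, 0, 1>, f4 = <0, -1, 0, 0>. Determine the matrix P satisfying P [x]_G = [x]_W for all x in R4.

[[1, -1, 2, 1], [-1, 0, 2, 0], [1, -1, 0, 1], [-1, -1, 0, -1]]

Take x = bj: its G-coordinates are the j-th standard unit vector, so P e_j — column j of P — equals [bj]_W.
b1 = f1 - f2 + f3 - f4, giving column 1 = <1, -1, 1, -1>; repeating for each j gives P = [[1, -1, 2, 1], [-1, 0, 2, 0], [1, -1, 0, 1], [-1, -1, 0, -1]].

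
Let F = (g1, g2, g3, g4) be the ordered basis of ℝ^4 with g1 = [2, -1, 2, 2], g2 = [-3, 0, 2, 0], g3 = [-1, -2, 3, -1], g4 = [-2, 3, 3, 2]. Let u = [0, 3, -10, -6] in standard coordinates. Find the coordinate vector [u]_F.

[-3, -2, 0, 0]

We seek scalars with c_1 g1 + ... + c_4 g4 = u; equivalently solve M c = u where the columns of M are g1, ..., g4.
Row-reducing the augmented matrix [M | u] gives c = (-3, -2, 0, 0).
Check: -3g1 - 2g2 + 0·g3 + 0·g4 = [0, 3, -10, -6].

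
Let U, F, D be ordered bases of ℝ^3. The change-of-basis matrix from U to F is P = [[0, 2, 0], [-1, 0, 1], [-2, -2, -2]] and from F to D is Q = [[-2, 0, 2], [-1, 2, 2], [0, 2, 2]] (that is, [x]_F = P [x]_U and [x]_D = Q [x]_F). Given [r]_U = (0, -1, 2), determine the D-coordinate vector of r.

Composing the changes, [r]_D = Q P [r]_U.
Q P = [[-4, -8, -4], [-6, -6, -2], [-6, -4, -2]]; applying this to (0, -1, 2) gives (0, 2, 0).

(0, 2, 0)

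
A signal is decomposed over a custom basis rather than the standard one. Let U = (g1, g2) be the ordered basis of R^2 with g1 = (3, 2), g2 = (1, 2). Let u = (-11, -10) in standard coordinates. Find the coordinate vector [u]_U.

(-3, -2)

[u]_U is the unique c with M c = u, where M has columns g1, g2.
System: 3c_1 + c_2 = -11, 2c_1 + 2c_2 = -10; solving gives c_1 = -3, c_2 = -2.
Check: -3g1 - 2g2 = (-11, -10).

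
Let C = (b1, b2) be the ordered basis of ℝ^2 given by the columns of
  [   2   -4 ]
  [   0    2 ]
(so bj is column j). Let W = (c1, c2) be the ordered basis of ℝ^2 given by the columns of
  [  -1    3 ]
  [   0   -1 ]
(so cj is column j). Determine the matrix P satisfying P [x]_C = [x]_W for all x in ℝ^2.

Take x = bj: its C-coordinates are the j-th standard unit vector, so P e_j — column j of P — equals [bj]_W.
b1 = -2c1 + 0·c2, giving column 1 = <-2, 0>; repeating for each j gives P = [[-2, -2], [0, -2]].

[[-2, -2], [0, -2]]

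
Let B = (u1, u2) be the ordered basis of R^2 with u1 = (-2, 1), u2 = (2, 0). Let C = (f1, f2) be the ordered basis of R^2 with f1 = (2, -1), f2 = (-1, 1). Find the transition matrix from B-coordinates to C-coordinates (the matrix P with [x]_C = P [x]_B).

Take x = uj: its B-coordinates are the j-th standard unit vector, so P e_j — column j of P — equals [uj]_C.
u1 = -f1 + 0·f2, giving column 1 = (-1, 0); repeating for each j gives P = [[-1, 2], [0, 2]].

[[-1, 2], [0, 2]]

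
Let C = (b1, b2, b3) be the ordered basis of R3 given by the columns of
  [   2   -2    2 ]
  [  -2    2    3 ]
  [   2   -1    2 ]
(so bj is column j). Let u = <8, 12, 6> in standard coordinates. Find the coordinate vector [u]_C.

<-2, -2, 4>

Write u = c_1 b1 + ... + c_3 b3 and solve for the c_i.
Gaussian elimination on [M | u] yields c = (-2, -2, 4).
Check: -2b1 - 2b2 + 4b3 = <8, 12, 6>.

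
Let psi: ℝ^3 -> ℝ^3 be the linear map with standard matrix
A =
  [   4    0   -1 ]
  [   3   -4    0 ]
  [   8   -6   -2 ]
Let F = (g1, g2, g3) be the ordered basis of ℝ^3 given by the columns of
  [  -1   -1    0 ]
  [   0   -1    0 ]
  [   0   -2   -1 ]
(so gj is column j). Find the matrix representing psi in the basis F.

[[1, 3, -1], [3, -1, 0], [2, 0, -2]]

With P the matrix whose columns are g1, ..., g3, [psi]_F = P^(-1) A P.
Column by column: psi(g1) = A g1 = <-4, -3, -8>; its F-coordinates <1, 3, 2> give column 1.
Continuing for each basis vector yields [psi]_F = [[1, 3, -1], [3, -1, 0], [2, 0, -2]].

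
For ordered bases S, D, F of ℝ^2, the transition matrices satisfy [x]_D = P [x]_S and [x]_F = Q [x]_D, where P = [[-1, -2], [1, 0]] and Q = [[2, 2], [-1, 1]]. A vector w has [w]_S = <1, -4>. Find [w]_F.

<16, -6>

First [w]_D = P [w]_S = <7, 1>.
Then [w]_F = Q [w]_D = <16, -6>.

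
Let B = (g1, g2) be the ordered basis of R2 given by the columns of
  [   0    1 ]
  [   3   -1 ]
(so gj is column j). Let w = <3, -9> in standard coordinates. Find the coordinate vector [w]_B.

<-2, 3>

We seek scalars with c_1 g1 + c_2 g2 = w; equivalently solve M c = w where the columns of M are g1, g2.
System: 0c_1 + c_2 = 3, 3c_1 - c_2 = -9; solving gives c_1 = -2, c_2 = 3.
Check: -2g1 + 3g2 = <3, -9>.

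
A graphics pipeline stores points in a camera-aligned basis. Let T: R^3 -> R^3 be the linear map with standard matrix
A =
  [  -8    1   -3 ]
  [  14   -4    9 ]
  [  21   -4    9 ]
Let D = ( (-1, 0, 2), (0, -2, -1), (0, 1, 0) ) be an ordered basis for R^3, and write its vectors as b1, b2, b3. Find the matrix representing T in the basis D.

The j-th column of [T]_D is [T(bj)]_D.
T(b1) = A b1 = (2, 4, -3) = -2b1 - b2 + 2b3, so column 1 is (-2, -1, 2).
Repeating for b2, b3 and assembling the columns gives [[-2, -1, -1], [-1, -1, 2], [2, -3, 0]].

[[-2, -1, -1], [-1, -1, 2], [2, -3, 0]]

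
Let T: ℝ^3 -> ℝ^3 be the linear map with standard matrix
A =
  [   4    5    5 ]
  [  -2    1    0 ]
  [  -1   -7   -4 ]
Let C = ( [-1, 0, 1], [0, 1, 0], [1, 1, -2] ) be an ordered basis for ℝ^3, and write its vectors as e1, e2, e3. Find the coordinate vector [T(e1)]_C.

Column 1 of [T]_C is the C-coordinate vector of T(e1).
In standard coordinates T(e1) = A e1 = [1, 2, -3].
Converting to C: [1, 2, -3] = e1 + 0·e2 + 2e3, so the coordinate vector is [1, 0, 2].

[1, 0, 2]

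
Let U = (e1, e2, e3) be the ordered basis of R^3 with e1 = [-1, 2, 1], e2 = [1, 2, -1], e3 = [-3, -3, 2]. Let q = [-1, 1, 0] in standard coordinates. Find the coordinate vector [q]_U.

[0, 2, 1]

We seek scalars with c_1 e1 + ... + c_3 e3 = q; equivalently solve M c = q where the columns of M are e1, ..., e3.
Gaussian elimination on [M | q] yields c = (0, 2, 1).
Check: 0·e1 + 2e2 + e3 = [-1, 1, 0].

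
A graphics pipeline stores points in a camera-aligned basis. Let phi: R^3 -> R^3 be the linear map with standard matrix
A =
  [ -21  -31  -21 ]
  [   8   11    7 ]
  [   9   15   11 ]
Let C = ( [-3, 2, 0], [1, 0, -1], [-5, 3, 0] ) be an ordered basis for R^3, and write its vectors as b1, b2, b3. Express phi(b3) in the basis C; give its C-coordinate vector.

[1, 0, -3]

Column 3 of [phi]_C is the C-coordinate vector of phi(b3).
In standard coordinates phi(b3) = A b3 = [12, -7, 0].
Converting to C: [12, -7, 0] = b1 + 0·b2 - 3b3, so the coordinate vector is [1, 0, -3].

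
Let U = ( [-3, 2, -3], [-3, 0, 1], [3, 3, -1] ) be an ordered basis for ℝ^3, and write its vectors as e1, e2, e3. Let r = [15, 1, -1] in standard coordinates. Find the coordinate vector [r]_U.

Write r = c_1 e1 + ... + c_3 e3 and solve for the c_i.
Solving this 3x3 system gives c = (-1, -3, 1).
Check: -e1 - 3e2 + e3 = [15, 1, -1].

[-1, -3, 1]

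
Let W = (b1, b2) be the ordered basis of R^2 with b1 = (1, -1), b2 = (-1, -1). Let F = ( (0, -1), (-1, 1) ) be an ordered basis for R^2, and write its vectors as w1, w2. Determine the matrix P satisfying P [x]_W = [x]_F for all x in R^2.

Column j of P is [bj]_F, since P maps W-coordinates to F-coordinates.
Expressing b1 in F: b1 = 0·w1 - w2, so column 1 of P is (0, -1).
Doing the same for each bj gives P = [[0, 2], [-1, 1]].

[[0, 2], [-1, 1]]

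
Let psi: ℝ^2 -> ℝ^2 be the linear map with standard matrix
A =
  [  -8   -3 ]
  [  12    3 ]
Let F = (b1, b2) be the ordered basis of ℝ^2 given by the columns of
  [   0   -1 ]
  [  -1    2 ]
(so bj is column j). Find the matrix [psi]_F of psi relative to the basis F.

Let P have columns b1, b2. Then [psi]_F = P^(-1) A P.
Here det P = -1, so P^(-1) is integer; computing A P first and then P^(-1)(A P) gives [[-3, 2], [-3, -2]].

[[-3, 2], [-3, -2]]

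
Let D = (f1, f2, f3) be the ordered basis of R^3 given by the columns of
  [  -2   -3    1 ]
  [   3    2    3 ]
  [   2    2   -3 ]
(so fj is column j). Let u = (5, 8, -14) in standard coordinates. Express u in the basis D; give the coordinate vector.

[u]_D is the unique c with M c = u, where M has columns f1, ..., f3.
Solving this 3x3 system gives c = (-2, 1, 4).
Check: -2f1 + f2 + 4f3 = (5, 8, -14).

(-2, 1, 4)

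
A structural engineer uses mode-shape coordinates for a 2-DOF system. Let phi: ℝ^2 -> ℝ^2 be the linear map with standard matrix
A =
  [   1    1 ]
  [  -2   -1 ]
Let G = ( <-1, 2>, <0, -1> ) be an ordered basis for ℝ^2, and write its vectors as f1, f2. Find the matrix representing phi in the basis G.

The j-th column of [phi]_G is [phi(fj)]_G.
phi(f1) = A f1 = <1, 0> = -f1 - 2f2, so column 1 is <-1, -2>.
Repeating for f2 and assembling the columns gives [[-1, 1], [-2, 1]].

[[-1, 1], [-2, 1]]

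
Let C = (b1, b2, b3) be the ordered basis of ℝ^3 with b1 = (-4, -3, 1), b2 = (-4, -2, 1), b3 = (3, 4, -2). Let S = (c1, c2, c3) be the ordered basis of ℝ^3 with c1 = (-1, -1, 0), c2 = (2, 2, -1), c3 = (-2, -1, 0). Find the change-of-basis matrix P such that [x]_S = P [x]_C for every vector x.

Take x = bj: its C-coordinates are the j-th standard unit vector, so P e_j — column j of P — equals [bj]_S.
b1 = 0·c1 - c2 + c3, giving column 1 = (0, -1, 1); repeating for each j gives P = [[0, -2, -1], [-1, -1, 2], [1, 2, 1]].

[[0, -2, -1], [-1, -1, 2], [1, 2, 1]]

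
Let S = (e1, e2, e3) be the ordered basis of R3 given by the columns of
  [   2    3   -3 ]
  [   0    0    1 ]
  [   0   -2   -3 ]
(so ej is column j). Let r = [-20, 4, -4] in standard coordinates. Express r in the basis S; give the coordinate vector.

Write r = c_1 e1 + ... + c_3 e3 and solve for the c_i.
Solving this 3x3 system gives c = (2, -4, 4).
Check: 2e1 - 4e2 + 4e3 = [-20, 4, -4].

[2, -4, 4]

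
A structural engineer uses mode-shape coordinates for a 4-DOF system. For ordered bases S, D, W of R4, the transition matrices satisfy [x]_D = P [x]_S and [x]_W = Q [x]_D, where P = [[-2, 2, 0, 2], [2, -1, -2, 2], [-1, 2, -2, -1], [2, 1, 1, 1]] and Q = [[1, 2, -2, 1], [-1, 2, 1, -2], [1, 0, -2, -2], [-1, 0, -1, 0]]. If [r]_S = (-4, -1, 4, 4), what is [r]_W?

(19, -36, 36, -4)

First [r]_D = P [r]_S = (14, -7, -10, -1).
Then [r]_W = Q [r]_D = (19, -36, 36, -4).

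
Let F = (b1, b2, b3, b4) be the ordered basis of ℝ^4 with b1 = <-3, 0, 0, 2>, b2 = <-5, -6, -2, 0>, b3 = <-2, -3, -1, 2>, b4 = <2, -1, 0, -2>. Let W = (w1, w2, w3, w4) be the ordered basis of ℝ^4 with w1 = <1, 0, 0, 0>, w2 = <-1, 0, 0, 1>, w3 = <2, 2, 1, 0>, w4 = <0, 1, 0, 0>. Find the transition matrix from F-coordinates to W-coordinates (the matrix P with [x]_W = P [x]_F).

[[-1, -1, 2, 0], [2, 0, 2, -2], [0, -2, -1, 0], [0, -2, -1, -1]]

Let M have columns bj and N have columns wj. Then for every x, N [x]_W = x = M [x]_F, so P = N^(-1) M.
Since det N = -1, N^(-1) has integer entries; multiplying gives P = [[-1, -1, 2, 0], [2, 0, 2, -2], [0, -2, -1, 0], [0, -2, -1, -1]].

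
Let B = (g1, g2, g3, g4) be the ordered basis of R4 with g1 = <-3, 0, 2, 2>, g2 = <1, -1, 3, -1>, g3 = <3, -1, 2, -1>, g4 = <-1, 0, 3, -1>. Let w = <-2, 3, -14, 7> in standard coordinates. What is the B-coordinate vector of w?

<1, -4, 1, -2>

[w]_B is the unique c with M c = w, where M has columns g1, ..., g4.
Solving this 4x4 system gives c = (1, -4, 1, -2).
Check: g1 - 4g2 + g3 - 2g4 = <-2, 3, -14, 7>.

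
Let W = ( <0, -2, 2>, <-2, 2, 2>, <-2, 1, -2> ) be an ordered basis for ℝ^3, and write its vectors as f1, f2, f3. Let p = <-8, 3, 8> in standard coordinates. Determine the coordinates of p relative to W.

<2, 3, 1>

Write p = c_1 f1 + ... + c_3 f3 and solve for the c_i.
Gaussian elimination on [M | p] yields c = (2, 3, 1).
Check: 2f1 + 3f2 + f3 = <-8, 3, 8>.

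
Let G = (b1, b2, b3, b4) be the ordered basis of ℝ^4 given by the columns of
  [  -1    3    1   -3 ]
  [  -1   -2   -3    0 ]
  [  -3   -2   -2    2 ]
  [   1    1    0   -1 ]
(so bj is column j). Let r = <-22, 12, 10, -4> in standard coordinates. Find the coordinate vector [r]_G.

Write r = c_1 b1 + ... + c_4 b4 and solve for the c_i.
Solving this 4x4 system gives c = (2, -4, -2, 2).
Check: 2b1 - 4b2 - 2b3 + 2b4 = <-22, 12, 10, -4>.

<2, -4, -2, 2>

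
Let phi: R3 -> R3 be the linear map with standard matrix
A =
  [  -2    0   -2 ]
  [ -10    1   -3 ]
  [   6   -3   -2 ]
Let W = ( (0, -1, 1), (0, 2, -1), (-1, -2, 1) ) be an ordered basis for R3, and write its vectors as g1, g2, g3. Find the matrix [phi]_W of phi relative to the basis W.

[[-2, -3, 1], [-1, -1, 3], [2, -2, 0]]

Let P have columns g1, ..., g3. Then [phi]_W = P^(-1) A P.
Here det P = 1, so P^(-1) is integer; computing A P first and then P^(-1)(A P) gives [[-2, -3, 1], [-1, -1, 3], [2, -2, 0]].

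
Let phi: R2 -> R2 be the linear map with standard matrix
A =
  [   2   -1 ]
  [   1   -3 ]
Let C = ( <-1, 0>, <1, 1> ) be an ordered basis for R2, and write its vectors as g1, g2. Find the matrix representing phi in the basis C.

With P the matrix whose columns are g1, g2, [phi]_C = P^(-1) A P.
Column by column: phi(g1) = A g1 = <-2, -1>; its C-coordinates <1, -1> give column 1.
Continuing for each basis vector yields [phi]_C = [[1, -3], [-1, -2]].

[[1, -3], [-1, -2]]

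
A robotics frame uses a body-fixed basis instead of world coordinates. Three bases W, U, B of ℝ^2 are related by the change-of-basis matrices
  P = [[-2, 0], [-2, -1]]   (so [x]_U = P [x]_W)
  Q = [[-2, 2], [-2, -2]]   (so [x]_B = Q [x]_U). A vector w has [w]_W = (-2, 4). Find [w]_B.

(-8, -8)

Composing the changes, [w]_B = Q P [w]_W.
Q P = [[0, -2], [8, 2]]; applying this to (-2, 4) gives (-8, -8).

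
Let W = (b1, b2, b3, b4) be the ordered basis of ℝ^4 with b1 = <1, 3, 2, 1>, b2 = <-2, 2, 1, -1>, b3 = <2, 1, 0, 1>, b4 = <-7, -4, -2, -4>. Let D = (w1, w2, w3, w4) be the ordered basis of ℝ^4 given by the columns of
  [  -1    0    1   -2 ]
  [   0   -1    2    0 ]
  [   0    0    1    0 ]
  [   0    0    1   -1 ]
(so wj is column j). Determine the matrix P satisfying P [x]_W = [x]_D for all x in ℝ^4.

[[-1, -1, 0, 1], [1, 0, -1, 0], [2, 1, 0, -2], [1, 2, -1, 2]]

Column j of P is [bj]_D, since P maps W-coordinates to D-coordinates.
Expressing b1 in D: b1 = -w1 + w2 + 2w3 + w4, so column 1 of P is <-1, 1, 2, 1>.
Doing the same for each bj gives P = [[-1, -1, 0, 1], [1, 0, -1, 0], [2, 1, 0, -2], [1, 2, -1, 2]].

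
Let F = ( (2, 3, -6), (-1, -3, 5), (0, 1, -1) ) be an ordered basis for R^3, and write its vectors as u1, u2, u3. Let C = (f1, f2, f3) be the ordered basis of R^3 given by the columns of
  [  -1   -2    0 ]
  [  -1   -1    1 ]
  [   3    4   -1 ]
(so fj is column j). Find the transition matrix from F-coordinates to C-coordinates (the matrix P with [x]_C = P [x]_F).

[[0, 1, 0], [-1, 0, 0], [2, -2, 1]]

Take x = uj: its F-coordinates are the j-th standard unit vector, so P e_j — column j of P — equals [uj]_C.
u1 = 0·f1 - f2 + 2f3, giving column 1 = (0, -1, 2); repeating for each j gives P = [[0, 1, 0], [-1, 0, 0], [2, -2, 1]].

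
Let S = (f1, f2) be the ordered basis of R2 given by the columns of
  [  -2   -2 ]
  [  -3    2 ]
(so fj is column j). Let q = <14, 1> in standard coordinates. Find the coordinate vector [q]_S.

<-3, -4>

Write q = c_1 f1 + c_2 f2 and solve for the c_i.
System: -2c_1 - 2c_2 = 14, -3c_1 + 2c_2 = 1; solving gives c_1 = -3, c_2 = -4.
Check: -3f1 - 4f2 = <14, 1>.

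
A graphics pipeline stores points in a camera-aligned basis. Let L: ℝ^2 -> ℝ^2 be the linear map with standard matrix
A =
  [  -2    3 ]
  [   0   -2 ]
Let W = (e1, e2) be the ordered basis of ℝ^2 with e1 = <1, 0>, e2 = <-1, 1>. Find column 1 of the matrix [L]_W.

Column 1 of [L]_W is the W-coordinate vector of L(e1).
In standard coordinates L(e1) = A e1 = <-2, 0>.
Converting to W: <-2, 0> = -2e1 + 0·e2, so the coordinate vector is <-2, 0>.

<-2, 0>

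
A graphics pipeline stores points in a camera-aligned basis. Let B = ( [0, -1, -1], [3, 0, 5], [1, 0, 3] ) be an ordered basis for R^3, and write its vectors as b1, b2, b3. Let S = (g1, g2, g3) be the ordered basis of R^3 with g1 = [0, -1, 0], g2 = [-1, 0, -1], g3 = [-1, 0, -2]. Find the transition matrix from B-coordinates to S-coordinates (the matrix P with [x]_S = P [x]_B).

[[1, 0, 0], [-1, -1, 1], [1, -2, -2]]

Take x = bj: its B-coordinates are the j-th standard unit vector, so P e_j — column j of P — equals [bj]_S.
b1 = g1 - g2 + g3, giving column 1 = [1, -1, 1]; repeating for each j gives P = [[1, 0, 0], [-1, -1, 1], [1, -2, -2]].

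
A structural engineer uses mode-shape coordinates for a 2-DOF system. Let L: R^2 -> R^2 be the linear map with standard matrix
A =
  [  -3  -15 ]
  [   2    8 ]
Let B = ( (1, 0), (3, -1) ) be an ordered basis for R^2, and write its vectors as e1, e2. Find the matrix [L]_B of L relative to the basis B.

[[3, 0], [-2, 2]]

With P the matrix whose columns are e1, e2, [L]_B = P^(-1) A P.
Column by column: L(e1) = A e1 = (-3, 2); its B-coordinates (3, -2) give column 1.
Continuing for each basis vector yields [L]_B = [[3, 0], [-2, 2]].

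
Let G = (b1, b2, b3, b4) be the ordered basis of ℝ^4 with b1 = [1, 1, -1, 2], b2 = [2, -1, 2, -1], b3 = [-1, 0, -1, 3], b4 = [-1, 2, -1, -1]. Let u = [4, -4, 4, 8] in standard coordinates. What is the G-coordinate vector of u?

[0, 4, 4, 0]

[u]_G is the unique c with M c = u, where M has columns b1, ..., b4.
Solving this 4x4 system gives c = (0, 4, 4, 0).
Check: 0·b1 + 4b2 + 4b3 + 0·b4 = [4, -4, 4, 8].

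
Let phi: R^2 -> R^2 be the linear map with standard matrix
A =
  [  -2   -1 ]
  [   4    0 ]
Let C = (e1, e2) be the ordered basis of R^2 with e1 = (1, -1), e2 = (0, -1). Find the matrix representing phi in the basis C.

The j-th column of [phi]_C is [phi(ej)]_C.
phi(e1) = A e1 = (-1, 4) = -e1 - 3e2, so column 1 is (-1, -3).
Repeating for e2 and assembling the columns gives [[-1, 1], [-3, -1]].

[[-1, 1], [-3, -1]]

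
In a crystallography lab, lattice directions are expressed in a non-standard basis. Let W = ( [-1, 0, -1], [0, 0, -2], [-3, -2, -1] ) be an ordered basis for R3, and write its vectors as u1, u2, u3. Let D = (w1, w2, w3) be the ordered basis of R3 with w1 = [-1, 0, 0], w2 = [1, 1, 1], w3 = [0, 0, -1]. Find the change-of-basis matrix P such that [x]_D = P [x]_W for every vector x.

Let M have columns uj and N have columns wj. Then for every x, N [x]_D = x = M [x]_W, so P = N^(-1) M.
Since det N = 1, N^(-1) has integer entries; multiplying gives P = [[1, 0, 1], [0, 0, -2], [1, 2, -1]].

[[1, 0, 1], [0, 0, -2], [1, 2, -1]]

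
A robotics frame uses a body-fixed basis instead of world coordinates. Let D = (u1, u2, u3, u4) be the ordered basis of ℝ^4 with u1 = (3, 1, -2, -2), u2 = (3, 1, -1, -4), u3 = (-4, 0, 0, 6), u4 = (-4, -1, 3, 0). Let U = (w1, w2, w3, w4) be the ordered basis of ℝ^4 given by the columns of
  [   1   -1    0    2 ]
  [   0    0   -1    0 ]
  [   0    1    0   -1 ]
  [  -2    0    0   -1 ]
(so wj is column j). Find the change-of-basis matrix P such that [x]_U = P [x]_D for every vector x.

Column j of P is [uj]_U, since P maps D-coordinates to U-coordinates.
Expressing u1 in U: u1 = w1 - 2w2 - w3 + 0·w4, so column 1 of P is (1, -2, -1, 0).
Doing the same for each uj gives P = [[1, 2, -2, 1], [-2, -1, -2, 1], [-1, -1, 0, 1], [0, 0, -2, -2]].

[[1, 2, -2, 1], [-2, -1, -2, 1], [-1, -1, 0, 1], [0, 0, -2, -2]]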